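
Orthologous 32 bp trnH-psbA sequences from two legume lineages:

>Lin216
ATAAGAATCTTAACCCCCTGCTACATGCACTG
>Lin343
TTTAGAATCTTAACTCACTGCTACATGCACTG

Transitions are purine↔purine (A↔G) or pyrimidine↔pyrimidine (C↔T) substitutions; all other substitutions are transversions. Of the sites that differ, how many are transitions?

1

The sequences differ at positions 1 (A/T, transversion), 3 (A/T, transversion), 15 (C/T, transition), 17 (C/A, transversion).
Of the 4 differences, 1 transition and 3 transversions, so the answer is 1.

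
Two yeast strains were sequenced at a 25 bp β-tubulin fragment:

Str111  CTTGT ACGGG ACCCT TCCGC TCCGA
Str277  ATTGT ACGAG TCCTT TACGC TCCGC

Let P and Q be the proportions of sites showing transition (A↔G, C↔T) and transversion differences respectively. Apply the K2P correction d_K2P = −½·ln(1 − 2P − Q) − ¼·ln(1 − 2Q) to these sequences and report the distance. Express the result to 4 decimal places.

0.2892

Differing sites — 1:C/A (Tv); 9:G/A (Ti); 11:A/T (Tv); 14:C/T (Ti); 17:C/A (Tv); 25:A/C (Tv).
Of the 6 differences, 2 transitions and 4 transversions over 25 sites: P = 2/25 = 0.080000, Q = 4/25 = 0.160000.
d = −0.5·ln(0.680000) − 0.25·ln(0.680000) = −0.5·(-0.385662) − 0.25·(-0.385662) = 0.2892.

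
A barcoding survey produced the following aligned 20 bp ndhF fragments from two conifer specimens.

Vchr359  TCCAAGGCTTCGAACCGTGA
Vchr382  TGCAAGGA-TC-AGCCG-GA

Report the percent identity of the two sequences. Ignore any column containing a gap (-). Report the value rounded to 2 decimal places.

82.35%

Excluding the 3 gap columns leaves 17 comparable sites.
The sequences differ at positions 2 (C/G), 8 (C/A), 14 (A/G).
14 of the 17 comparable sites match, so the percent identity is 14/17 × 100 = 82.35%.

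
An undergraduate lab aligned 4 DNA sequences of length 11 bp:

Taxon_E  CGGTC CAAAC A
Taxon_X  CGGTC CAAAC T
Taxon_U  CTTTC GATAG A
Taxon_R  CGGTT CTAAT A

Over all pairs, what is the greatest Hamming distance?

7

Pairwise Hamming distances:
  Taxon_E vs Taxon_X: 1
  Taxon_E vs Taxon_U: 5
  Taxon_E vs Taxon_R: 3
  Taxon_X vs Taxon_U: 6
  Taxon_X vs Taxon_R: 4
  Taxon_U vs Taxon_R: 7
The largest is 7, between Taxon_U and Taxon_R.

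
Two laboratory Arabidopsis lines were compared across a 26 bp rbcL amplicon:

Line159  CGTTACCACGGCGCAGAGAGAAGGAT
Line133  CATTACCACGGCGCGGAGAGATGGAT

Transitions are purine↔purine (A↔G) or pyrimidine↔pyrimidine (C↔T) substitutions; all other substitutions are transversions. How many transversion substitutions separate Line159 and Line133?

1

Mismatches occur at site 2 (G/A, transition), site 15 (A/G, transition), site 22 (A/T, transversion).
Of the 3 differences, 2 transitions and 1 transversion, so the answer is 1.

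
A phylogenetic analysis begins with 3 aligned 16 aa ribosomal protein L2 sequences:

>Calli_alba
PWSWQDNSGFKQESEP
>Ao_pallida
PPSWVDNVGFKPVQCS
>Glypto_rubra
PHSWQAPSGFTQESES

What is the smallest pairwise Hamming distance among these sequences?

Pairwise Hamming distances:
  Calli_alba vs Ao_pallida: 8
  Calli_alba vs Glypto_rubra: 5
  Ao_pallida vs Glypto_rubra: 10
The smallest is 5, between Calli_alba and Glypto_rubra.

5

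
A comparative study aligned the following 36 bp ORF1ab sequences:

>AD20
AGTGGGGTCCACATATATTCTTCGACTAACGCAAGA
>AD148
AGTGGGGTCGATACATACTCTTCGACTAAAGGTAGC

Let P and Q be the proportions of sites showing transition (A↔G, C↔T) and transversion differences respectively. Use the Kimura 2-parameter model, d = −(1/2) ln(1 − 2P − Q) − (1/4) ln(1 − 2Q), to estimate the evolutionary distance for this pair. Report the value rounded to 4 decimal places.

The sequences differ at positions 10 (C/G, transversion), 12 (C/T, transition), 14 (T/C, transition), 18 (T/C, transition), 30 (C/A, transversion), 32 (C/G, transversion), 33 (A/T, transversion), 36 (A/C, transversion).
Of the 8 differences, 3 transitions and 5 transversions over 36 sites: P = 3/36 = 0.083333, Q = 5/36 = 0.138889.
d = −0.5·ln(0.694445) − 0.25·ln(0.722222) = −0.5·(-0.364642) − 0.25·(-0.325423) = 0.2637.

0.2637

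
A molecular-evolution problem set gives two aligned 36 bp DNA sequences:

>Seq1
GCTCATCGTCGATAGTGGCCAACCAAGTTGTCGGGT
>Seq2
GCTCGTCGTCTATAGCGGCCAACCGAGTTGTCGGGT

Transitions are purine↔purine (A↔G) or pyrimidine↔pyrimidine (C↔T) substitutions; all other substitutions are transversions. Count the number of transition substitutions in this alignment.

3

Mismatches occur at site 5 (A→G, transition), site 11 (G→T, transversion), site 16 (T→C, transition), site 25 (A→G, transition).
Of the 4 differences, 3 transitions and 1 transversion, so the answer is 3.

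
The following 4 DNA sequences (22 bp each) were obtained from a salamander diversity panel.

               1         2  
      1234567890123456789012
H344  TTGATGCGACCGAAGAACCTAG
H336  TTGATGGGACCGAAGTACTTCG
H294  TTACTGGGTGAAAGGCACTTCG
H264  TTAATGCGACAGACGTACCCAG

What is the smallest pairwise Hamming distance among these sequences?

4

Pairwise Hamming distances:
  H344 vs H336: 4
  H344 vs H294: 11
  H344 vs H264: 5
  H336 vs H294: 8
  H336 vs H264: 7
  H294 vs H264: 10
The smallest is 4, between H344 and H336.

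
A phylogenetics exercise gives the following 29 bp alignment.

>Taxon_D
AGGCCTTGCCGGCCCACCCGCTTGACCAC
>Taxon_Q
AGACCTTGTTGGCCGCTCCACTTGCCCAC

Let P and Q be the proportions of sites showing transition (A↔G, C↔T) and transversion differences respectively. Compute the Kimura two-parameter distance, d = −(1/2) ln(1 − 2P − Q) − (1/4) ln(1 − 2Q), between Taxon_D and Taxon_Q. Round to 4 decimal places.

The sequences differ at positions 3 (G/A, transition), 9 (C/T, transition), 10 (C/T, transition), 15 (C/G, transversion), 16 (A/C, transversion), 17 (C/T, transition), 20 (G/A, transition), 25 (A/C, transversion).
Of the 8 differences, 5 transitions and 3 transversions over 29 sites: P = 5/29 = 0.172414, Q = 3/29 = 0.103448.
d = −0.5·ln(0.551724) − 0.25·ln(0.793104) = −0.5·(-0.594707) − 0.25·(-0.231801) = 0.3553.

0.3553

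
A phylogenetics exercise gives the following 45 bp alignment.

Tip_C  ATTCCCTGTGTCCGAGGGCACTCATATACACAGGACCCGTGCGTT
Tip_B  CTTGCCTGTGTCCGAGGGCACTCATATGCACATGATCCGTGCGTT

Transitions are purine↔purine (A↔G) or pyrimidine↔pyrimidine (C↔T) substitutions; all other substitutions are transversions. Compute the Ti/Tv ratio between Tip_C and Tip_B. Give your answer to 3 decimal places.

0.667

Differing sites — 1:A/C (Tv); 4:C/G (Tv); 28:A/G (Ti); 33:G/T (Tv); 36:C/T (Ti).
Of the 5 differences, 2 transitions and 3 transversions, so Ti/Tv = 2/3 = 0.667.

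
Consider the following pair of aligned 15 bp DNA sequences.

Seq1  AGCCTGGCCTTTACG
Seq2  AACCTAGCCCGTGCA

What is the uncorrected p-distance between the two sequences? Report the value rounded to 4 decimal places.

0.4000

Differing sites — 2:G/A; 6:G/A; 10:T/C; 11:T/G; 13:A/G; 15:G/A.
There are 6 differences over 15 sites, so p = 6/15 = 0.4000.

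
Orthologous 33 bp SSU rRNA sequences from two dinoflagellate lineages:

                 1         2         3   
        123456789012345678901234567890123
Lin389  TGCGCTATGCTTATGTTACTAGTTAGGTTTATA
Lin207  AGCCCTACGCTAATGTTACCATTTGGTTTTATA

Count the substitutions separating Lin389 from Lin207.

Differing sites — 1:T/A; 4:G/C; 8:T/C; 12:T/A; 20:T/C; 22:G/T; 25:A/G; 27:G/T.
That gives 8 mismatches out of 33 aligned sites, so the Hamming distance is 8.

8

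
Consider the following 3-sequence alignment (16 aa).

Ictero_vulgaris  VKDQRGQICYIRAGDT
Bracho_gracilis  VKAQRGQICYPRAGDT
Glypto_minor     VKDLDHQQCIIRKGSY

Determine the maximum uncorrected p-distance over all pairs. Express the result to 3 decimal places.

0.625

Pairwise Hamming distances:
  Ictero_vulgaris vs Bracho_gracilis: 2
  Ictero_vulgaris vs Glypto_minor: 8
  Bracho_gracilis vs Glypto_minor: 10
The largest is 10 mismatches, between Bracho_gracilis and Glypto_minor; p = 10/16 = 0.625.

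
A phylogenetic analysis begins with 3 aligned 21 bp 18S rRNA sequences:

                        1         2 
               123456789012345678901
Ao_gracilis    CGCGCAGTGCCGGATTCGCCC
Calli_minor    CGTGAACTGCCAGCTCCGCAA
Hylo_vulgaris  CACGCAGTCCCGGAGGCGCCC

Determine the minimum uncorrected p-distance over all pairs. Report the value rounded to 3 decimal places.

0.190

Pairwise Hamming distances:
  Ao_gracilis vs Calli_minor: 8
  Ao_gracilis vs Hylo_vulgaris: 4
  Calli_minor vs Hylo_vulgaris: 11
The smallest is 4 mismatches, between Ao_gracilis and Hylo_vulgaris; p = 4/21 = 0.190.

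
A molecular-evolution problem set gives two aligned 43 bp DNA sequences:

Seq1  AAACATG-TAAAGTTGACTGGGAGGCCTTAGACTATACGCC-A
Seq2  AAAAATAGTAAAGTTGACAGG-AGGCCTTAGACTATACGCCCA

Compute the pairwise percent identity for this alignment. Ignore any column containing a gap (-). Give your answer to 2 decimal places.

Excluding the 3 gap columns leaves 40 comparable sites.
Mismatches occur at site 4 (C/A), site 7 (G/A), site 19 (T/A).
37 of the 40 comparable sites match, so the percent identity is 37/40 × 100 = 92.50%.

92.50%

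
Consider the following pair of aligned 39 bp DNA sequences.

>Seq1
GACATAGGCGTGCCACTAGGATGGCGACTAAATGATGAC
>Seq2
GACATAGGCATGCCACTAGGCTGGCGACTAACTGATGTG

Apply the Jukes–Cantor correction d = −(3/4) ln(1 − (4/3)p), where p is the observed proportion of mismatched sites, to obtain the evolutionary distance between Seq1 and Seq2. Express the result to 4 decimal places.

Mismatches occur at site 10 (G/A), site 21 (A/C), site 32 (A/C), site 38 (A/T), site 39 (C/G).
p = 5/39 = 0.128205.
d = −0.75 · ln(1 − (4/3)·0.128205) = −0.75 · ln(0.829060) = −0.75 · (-0.187463) = 0.1406.

0.1406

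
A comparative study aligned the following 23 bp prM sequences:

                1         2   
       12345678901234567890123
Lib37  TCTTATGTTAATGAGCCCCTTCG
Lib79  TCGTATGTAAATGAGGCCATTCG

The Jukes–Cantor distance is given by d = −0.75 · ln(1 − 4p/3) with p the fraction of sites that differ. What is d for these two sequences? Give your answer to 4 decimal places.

Differing sites — 3:T/G; 9:T/A; 16:C/G; 19:C/A.
p = 4/23 = 0.173913.
d = −0.75 · ln(1 − (4/3)·0.173913) = −0.75 · ln(0.768116) = −0.75 · (-0.263815) = 0.1979.

0.1979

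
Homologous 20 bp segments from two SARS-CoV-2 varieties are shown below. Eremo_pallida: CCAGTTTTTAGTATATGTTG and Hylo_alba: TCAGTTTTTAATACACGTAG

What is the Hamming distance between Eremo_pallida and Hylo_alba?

5

The sequences differ at positions 1 (C/T), 11 (G/A), 14 (T/C), 16 (T/C), 19 (T/A).
That gives 5 mismatches out of 20 aligned sites, so the Hamming distance is 5.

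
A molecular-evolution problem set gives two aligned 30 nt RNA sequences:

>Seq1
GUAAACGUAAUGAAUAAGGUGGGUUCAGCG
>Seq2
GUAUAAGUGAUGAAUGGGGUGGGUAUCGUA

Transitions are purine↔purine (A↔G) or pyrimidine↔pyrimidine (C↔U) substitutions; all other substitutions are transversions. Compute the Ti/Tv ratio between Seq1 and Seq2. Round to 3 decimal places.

Mismatches occur at site 4 (A→U, transversion), site 6 (C→A, transversion), site 9 (A→G, transition), site 16 (A→G, transition), site 17 (A→G, transition), site 25 (U→A, transversion), site 26 (C→U, transition), site 27 (A→C, transversion), site 29 (C→U, transition), site 30 (G→A, transition).
Of the 10 differences, 6 transitions and 4 transversions, so Ti/Tv = 6/4 = 1.500.

1.500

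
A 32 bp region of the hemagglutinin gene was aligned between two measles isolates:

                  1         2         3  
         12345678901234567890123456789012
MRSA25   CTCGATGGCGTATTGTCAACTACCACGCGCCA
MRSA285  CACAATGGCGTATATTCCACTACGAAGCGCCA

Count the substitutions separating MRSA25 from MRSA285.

Mismatches occur at site 2 (T/A), site 4 (G/A), site 14 (T/A), site 15 (G/T), site 18 (A/C), site 24 (C/G), site 26 (C/A).
That gives 7 mismatches out of 32 aligned sites, so the Hamming distance is 7.

7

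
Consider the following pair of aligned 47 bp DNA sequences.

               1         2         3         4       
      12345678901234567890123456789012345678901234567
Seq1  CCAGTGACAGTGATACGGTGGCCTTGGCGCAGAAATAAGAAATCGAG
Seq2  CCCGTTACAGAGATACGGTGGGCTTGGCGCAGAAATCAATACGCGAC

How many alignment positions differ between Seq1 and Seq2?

Differing sites — 3:A/C; 6:G/T; 11:T/A; 22:C/G; 37:A/C; 39:G/A; 40:A/T; 42:A/C; 43:T/G; 47:G/C.
That gives 10 mismatches out of 47 aligned sites, so the Hamming distance is 10.

10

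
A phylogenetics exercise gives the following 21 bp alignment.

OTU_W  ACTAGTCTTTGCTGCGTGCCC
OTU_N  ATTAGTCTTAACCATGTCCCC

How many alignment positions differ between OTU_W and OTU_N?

Differing sites — 2:C/T; 10:T/A; 11:G/A; 13:T/C; 14:G/A; 15:C/T; 18:G/C.
That gives 7 mismatches out of 21 aligned sites, so the Hamming distance is 7.

7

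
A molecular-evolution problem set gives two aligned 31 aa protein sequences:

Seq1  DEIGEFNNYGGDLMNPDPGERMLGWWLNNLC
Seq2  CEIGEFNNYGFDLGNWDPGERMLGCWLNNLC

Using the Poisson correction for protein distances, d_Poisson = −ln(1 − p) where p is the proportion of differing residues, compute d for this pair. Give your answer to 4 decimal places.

0.1759

Differing sites — 1:D/C; 11:G/F; 14:M/G; 16:P/W; 25:W/C.
p = 5/31 = 0.161290.
d = −ln(1 − 0.161290) = −ln(0.838710) = 0.1759.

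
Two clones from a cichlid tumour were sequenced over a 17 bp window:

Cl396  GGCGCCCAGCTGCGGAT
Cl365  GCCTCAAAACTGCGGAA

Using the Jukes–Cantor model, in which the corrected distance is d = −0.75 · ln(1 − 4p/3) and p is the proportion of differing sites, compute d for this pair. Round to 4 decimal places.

0.4770

The sequences differ at positions 2 (G/C), 4 (G/T), 6 (C/A), 7 (C/A), 9 (G/A), 17 (T/A).
p = 6/17 = 0.352941.
d = −0.75 · ln(1 − (4/3)·0.352941) = −0.75 · ln(0.529412) = −0.75 · (-0.635988) = 0.4770.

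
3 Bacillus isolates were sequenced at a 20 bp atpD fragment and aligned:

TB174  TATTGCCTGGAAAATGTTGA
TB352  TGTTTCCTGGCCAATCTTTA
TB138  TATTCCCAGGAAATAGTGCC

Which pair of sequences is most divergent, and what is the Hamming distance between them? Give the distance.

Pairwise Hamming distances:
  TB174 vs TB352: 6
  TB174 vs TB138: 7
  TB352 vs TB138: 11
The largest is 11, between TB352 and TB138.

11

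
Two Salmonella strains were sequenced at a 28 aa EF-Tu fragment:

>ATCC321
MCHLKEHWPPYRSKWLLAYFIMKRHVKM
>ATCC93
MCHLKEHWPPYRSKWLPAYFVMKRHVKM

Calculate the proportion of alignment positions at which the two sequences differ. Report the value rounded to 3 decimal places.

The sequences differ at positions 17 (L/P), 21 (I/V).
There are 2 differences over 28 sites, so p = 2/28 = 0.071.

0.071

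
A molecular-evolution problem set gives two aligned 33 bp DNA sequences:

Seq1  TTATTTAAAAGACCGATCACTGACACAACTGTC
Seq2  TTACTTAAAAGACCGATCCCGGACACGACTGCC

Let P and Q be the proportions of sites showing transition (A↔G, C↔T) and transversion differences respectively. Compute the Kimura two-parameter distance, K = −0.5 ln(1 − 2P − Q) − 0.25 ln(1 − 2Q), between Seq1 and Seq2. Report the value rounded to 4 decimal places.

0.1711

The sequences differ at positions 4 (T/C, transition), 19 (A/C, transversion), 21 (T/G, transversion), 27 (A/G, transition), 32 (T/C, transition).
Of the 5 differences, 3 transitions and 2 transversions over 33 sites: P = 3/33 = 0.090909, Q = 2/33 = 0.060606.
d = −0.5·ln(0.757576) − 0.25·ln(0.878788) = −0.5·(-0.277631) − 0.25·(-0.129212) = 0.1711.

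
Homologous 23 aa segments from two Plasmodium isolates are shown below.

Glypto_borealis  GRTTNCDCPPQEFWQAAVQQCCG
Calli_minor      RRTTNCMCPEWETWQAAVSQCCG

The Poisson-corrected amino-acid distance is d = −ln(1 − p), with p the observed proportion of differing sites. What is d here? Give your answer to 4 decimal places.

0.3023

The sequences differ at positions 1 (G/R), 7 (D/M), 10 (P/E), 11 (Q/W), 13 (F/T), 19 (Q/S).
p = 6/23 = 0.260870.
d = −ln(1 − 0.260870) = −ln(0.739130) = 0.3023.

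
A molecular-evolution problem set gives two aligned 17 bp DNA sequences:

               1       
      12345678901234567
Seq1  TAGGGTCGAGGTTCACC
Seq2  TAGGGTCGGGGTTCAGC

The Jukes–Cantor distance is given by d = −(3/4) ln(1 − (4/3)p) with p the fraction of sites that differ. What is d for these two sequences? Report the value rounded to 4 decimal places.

0.1280

The sequences differ at positions 9 (A/G), 16 (C/G).
p = 2/17 = 0.117647.
d = −0.75 · ln(1 − (4/3)·0.117647) = −0.75 · ln(0.843137) = −0.75 · (-0.170626) = 0.1280.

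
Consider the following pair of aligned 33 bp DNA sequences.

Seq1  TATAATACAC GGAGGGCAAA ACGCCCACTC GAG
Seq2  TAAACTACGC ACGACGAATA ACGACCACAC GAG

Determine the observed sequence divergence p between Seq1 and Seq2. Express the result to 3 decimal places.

0.364

Mismatches occur at site 3 (T↔A), site 5 (A↔C), site 9 (A↔G), site 11 (G↔A), site 12 (G↔C), site 13 (A↔G), site 14 (G↔A), site 15 (G↔C), site 17 (C↔A), site 19 (A↔T), site 24 (C↔A), site 29 (T↔A).
There are 12 differences over 33 sites, so p = 12/33 = 0.364.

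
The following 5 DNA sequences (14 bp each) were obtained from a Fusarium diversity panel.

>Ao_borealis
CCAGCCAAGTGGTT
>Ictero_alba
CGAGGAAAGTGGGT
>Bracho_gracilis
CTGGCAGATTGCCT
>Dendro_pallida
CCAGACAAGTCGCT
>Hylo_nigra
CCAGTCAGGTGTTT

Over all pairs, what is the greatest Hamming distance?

9

Pairwise Hamming distances:
  Ao_borealis vs Ictero_alba: 4
  Ao_borealis vs Bracho_gracilis: 7
  Ao_borealis vs Dendro_pallida: 3
  Ao_borealis vs Hylo_nigra: 3
  Ictero_alba vs Bracho_gracilis: 7
  Ictero_alba vs Dendro_pallida: 5
  Ictero_alba vs Hylo_nigra: 6
  Bracho_gracilis vs Dendro_pallida: 8
  Bracho_gracilis vs Hylo_nigra: 9
  Dendro_pallida vs Hylo_nigra: 5
The largest is 9, between Bracho_gracilis and Hylo_nigra.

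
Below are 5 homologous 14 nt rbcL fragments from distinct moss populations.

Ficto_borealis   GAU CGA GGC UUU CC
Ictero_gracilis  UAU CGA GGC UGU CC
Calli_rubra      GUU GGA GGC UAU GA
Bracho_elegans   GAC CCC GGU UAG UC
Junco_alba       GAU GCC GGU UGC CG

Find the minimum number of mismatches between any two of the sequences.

Pairwise Hamming distances:
  Ficto_borealis vs Ictero_gracilis: 2
  Ficto_borealis vs Calli_rubra: 5
  Ficto_borealis vs Bracho_elegans: 7
  Ficto_borealis vs Junco_alba: 7
  Ictero_gracilis vs Calli_rubra: 6
  Ictero_gracilis vs Bracho_elegans: 8
  Ictero_gracilis vs Junco_alba: 7
  Calli_rubra vs Bracho_elegans: 9
  Calli_rubra vs Junco_alba: 8
  Bracho_elegans vs Junco_alba: 6
The smallest is 2, between Ficto_borealis and Ictero_gracilis.

2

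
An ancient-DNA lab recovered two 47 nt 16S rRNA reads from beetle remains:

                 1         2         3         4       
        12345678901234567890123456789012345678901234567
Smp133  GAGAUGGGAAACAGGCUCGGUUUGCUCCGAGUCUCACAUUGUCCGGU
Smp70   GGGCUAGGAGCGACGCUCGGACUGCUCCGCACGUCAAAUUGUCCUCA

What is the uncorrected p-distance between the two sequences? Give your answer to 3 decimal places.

0.362

The sequences differ at positions 2 (A/G), 4 (A/C), 6 (G/A), 10 (A/G), 11 (A/C), 12 (C/G), 14 (G/C), 21 (U/A), 22 (U/C), 30 (A/C), 31 (G/A), 32 (U/C), 33 (C/G), 37 (C/A), 45 (G/U), 46 (G/C), 47 (U/A).
There are 17 differences over 47 sites, so p = 17/47 = 0.362.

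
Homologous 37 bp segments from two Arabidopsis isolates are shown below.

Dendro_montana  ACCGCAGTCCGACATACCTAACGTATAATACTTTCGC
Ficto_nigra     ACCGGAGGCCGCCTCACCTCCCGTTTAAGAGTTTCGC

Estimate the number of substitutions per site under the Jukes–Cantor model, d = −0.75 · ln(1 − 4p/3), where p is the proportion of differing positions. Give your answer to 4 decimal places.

0.3351

Differing sites — 5:C/G; 8:T/G; 12:A/C; 14:A/T; 15:T/C; 20:A/C; 21:A/C; 25:A/T; 29:T/G; 31:C/G.
p = 10/37 = 0.270270.
d = −0.75 · ln(1 − (4/3)·0.270270) = −0.75 · ln(0.639640) = −0.75 · (-0.446850) = 0.3351.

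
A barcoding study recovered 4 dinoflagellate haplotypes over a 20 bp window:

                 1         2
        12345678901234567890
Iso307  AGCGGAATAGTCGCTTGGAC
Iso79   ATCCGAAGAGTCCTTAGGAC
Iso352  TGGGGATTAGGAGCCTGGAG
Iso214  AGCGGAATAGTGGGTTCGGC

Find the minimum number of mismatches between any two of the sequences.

4

Pairwise Hamming distances:
  Iso307 vs Iso79: 6
  Iso307 vs Iso352: 7
  Iso307 vs Iso214: 4
  Iso79 vs Iso352: 13
  Iso79 vs Iso214: 9
  Iso352 vs Iso214: 10
The smallest is 4, between Iso307 and Iso214.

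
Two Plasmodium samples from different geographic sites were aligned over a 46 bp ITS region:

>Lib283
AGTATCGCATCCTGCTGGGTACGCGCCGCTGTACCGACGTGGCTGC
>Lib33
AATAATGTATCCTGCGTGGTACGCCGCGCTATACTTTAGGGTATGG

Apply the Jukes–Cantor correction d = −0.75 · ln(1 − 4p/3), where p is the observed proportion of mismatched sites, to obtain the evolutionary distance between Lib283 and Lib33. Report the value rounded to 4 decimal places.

Mismatches occur at site 2 (G→A), site 5 (T→A), site 6 (C→T), site 8 (C→T), site 16 (T→G), site 17 (G→T), site 25 (G→C), site 26 (C→G), site 31 (G→A), site 35 (C→T), site 36 (G→T), site 37 (A→T), site 38 (C→A), site 40 (T→G), site 42 (G→T), site 43 (C→A), site 46 (C→G).
p = 17/46 = 0.369565.
d = −0.75 · ln(1 − (4/3)·0.369565) = −0.75 · ln(0.507247) = −0.75 · (-0.678757) = 0.5091.

0.5091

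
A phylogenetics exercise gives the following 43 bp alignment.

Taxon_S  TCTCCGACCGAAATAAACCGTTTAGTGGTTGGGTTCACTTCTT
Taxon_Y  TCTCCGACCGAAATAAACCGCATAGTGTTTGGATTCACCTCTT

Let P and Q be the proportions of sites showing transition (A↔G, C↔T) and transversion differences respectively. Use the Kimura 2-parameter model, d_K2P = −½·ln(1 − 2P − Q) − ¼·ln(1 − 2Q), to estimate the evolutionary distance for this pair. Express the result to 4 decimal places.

The sequences differ at positions 21 (T/C, transition), 22 (T/A, transversion), 28 (G/T, transversion), 33 (G/A, transition), 39 (T/C, transition).
Of the 5 differences, 3 transitions and 2 transversions over 43 sites: P = 3/43 = 0.069767, Q = 2/43 = 0.046512.
d = −0.5·ln(0.813954) − 0.25·ln(0.906976) = −0.5·(-0.205851) − 0.25·(-0.097639) = 0.1273.

0.1273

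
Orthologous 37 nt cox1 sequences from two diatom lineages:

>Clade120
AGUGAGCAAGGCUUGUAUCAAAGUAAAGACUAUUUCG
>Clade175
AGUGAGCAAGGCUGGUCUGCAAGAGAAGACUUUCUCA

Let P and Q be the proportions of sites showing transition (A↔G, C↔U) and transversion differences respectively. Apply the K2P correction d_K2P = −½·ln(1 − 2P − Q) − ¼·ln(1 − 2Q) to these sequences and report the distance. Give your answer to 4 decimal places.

0.2940

The sequences differ at positions 14 (U/G, transversion), 17 (A/C, transversion), 19 (C/G, transversion), 20 (A/C, transversion), 24 (U/A, transversion), 25 (A/G, transition), 32 (A/U, transversion), 34 (U/C, transition), 37 (G/A, transition).
Of the 9 differences, 3 transitions and 6 transversions over 37 sites: P = 3/37 = 0.081081, Q = 6/37 = 0.162162.
d = −0.5·ln(0.675676) − 0.25·ln(0.675676) = −0.5·(-0.392042) − 0.25·(-0.392042) = 0.2940.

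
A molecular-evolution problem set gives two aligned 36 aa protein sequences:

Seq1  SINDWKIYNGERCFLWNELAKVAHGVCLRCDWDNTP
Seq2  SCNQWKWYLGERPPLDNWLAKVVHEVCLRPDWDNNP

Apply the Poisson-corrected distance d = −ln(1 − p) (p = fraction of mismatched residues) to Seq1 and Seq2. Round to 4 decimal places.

Mismatches occur at site 2 (I/C), site 4 (D/Q), site 7 (I/W), site 9 (N/L), site 13 (C/P), site 14 (F/P), site 16 (W/D), site 18 (E/W), site 23 (A/V), site 25 (G/E), site 30 (C/P), site 35 (T/N).
p = 12/36 = 0.333333.
d = −ln(1 − 0.333333) = −ln(0.666667) = 0.4055.

0.4055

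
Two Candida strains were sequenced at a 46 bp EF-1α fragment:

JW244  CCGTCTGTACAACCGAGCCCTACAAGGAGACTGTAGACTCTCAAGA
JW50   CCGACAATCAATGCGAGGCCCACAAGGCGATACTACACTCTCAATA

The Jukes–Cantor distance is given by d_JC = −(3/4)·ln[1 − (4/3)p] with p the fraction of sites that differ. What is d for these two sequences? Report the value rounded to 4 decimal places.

0.4279

The sequences differ at positions 4 (T/A), 6 (T/A), 7 (G/A), 9 (A/C), 10 (C/A), 12 (A/T), 13 (C/G), 18 (C/G), 21 (T/C), 28 (A/C), 31 (C/T), 32 (T/A), 33 (G/C), 36 (G/C), 45 (G/T).
p = 15/46 = 0.326087.
d = −0.75 · ln(1 − (4/3)·0.326087) = −0.75 · ln(0.565217) = −0.75 · (-0.570546) = 0.4279.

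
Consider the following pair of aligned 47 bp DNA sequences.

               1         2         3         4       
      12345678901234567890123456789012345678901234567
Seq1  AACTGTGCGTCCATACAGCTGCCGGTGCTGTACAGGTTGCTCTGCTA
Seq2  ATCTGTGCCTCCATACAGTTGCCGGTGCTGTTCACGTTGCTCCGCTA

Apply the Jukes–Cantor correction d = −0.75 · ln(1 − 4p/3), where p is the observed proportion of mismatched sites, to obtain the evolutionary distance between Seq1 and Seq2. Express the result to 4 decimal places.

0.1399

Differing sites — 2:A/T; 9:G/C; 19:C/T; 32:A/T; 35:G/C; 43:T/C.
p = 6/47 = 0.127660.
d = −0.75 · ln(1 − (4/3)·0.127660) = −0.75 · ln(0.829787) = −0.75 · (-0.186586) = 0.1399.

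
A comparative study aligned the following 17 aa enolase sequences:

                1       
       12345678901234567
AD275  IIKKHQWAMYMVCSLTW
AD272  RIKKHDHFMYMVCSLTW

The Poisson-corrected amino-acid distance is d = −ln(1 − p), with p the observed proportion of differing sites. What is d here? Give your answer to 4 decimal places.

0.2683

The sequences differ at positions 1 (I/R), 6 (Q/D), 7 (W/H), 8 (A/F).
p = 4/17 = 0.235294.
d = −ln(1 − 0.235294) = −ln(0.764706) = 0.2683.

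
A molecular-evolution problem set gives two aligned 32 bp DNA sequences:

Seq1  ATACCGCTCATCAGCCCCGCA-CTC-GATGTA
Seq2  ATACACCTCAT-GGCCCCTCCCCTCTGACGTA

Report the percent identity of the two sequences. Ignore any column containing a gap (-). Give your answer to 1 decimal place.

Excluding the 3 gap columns leaves 29 comparable sites.
The sequences differ at positions 5 (C/A), 6 (G/C), 13 (A/G), 19 (G/T), 21 (A/C), 29 (T/C).
23 of the 29 comparable sites match, so the percent identity is 23/29 × 100 = 79.3%.

79.3%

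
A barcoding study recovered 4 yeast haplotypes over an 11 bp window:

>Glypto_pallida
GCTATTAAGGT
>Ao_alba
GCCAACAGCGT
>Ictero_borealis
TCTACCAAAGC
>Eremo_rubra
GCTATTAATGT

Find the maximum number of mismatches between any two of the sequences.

6

Pairwise Hamming distances:
  Glypto_pallida vs Ao_alba: 5
  Glypto_pallida vs Ictero_borealis: 5
  Glypto_pallida vs Eremo_rubra: 1
  Ao_alba vs Ictero_borealis: 6
  Ao_alba vs Eremo_rubra: 5
  Ictero_borealis vs Eremo_rubra: 5
The largest is 6, between Ao_alba and Ictero_borealis.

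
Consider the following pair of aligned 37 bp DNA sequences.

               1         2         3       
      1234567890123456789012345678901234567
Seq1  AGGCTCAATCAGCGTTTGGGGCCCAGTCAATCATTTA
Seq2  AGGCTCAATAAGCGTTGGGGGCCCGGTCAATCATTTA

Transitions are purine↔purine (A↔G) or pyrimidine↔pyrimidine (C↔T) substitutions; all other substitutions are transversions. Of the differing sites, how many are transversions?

2

Mismatches occur at site 10 (C/A, transversion), site 17 (T/G, transversion), site 25 (A/G, transition).
Of the 3 differences, 1 transition and 2 transversions, so the answer is 2.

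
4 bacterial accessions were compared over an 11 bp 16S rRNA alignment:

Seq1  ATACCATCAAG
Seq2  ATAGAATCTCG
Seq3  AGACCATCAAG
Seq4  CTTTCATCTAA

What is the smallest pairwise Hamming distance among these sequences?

Pairwise Hamming distances:
  Seq1 vs Seq2: 4
  Seq1 vs Seq3: 1
  Seq1 vs Seq4: 5
  Seq2 vs Seq3: 5
  Seq2 vs Seq4: 6
  Seq3 vs Seq4: 6
The smallest is 1, between Seq1 and Seq3.

1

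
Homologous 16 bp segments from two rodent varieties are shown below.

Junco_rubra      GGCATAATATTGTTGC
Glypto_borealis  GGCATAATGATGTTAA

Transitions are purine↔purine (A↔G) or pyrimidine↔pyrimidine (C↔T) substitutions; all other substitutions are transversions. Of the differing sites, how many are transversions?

Mismatches occur at site 9 (A↔G, transition), site 10 (T↔A, transversion), site 15 (G↔A, transition), site 16 (C↔A, transversion).
Of the 4 differences, 2 transitions and 2 transversions, so the answer is 2.

2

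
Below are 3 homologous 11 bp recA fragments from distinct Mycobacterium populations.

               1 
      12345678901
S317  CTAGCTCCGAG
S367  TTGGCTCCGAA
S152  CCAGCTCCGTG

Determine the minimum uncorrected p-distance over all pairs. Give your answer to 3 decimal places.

Pairwise Hamming distances:
  S317 vs S367: 3
  S317 vs S152: 2
  S367 vs S152: 5
The smallest is 2 mismatches, between S317 and S152; p = 2/11 = 0.182.

0.182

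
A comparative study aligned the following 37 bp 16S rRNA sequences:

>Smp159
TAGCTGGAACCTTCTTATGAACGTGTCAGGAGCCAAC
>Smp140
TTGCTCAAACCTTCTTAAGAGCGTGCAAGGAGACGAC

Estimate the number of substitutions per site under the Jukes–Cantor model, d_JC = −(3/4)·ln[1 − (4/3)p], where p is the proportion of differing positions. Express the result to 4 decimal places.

Mismatches occur at site 2 (A↔T), site 6 (G↔C), site 7 (G↔A), site 18 (T↔A), site 21 (A↔G), site 26 (T↔C), site 27 (C↔A), site 33 (C↔A), site 35 (A↔G).
p = 9/37 = 0.243243.
d = −0.75 · ln(1 − (4/3)·0.243243) = −0.75 · ln(0.675676) = −0.75 · (-0.392042) = 0.2940.

0.2940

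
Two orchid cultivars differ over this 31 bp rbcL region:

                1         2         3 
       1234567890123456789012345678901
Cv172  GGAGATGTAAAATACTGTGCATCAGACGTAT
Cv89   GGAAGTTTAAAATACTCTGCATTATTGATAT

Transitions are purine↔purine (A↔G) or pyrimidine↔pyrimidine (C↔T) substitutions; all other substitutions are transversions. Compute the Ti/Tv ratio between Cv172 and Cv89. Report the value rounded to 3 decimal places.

Mismatches occur at site 4 (G/A, transition), site 5 (A/G, transition), site 7 (G/T, transversion), site 17 (G/C, transversion), site 23 (C/T, transition), site 25 (G/T, transversion), site 26 (A/T, transversion), site 27 (C/G, transversion), site 28 (G/A, transition).
Of the 9 differences, 4 transitions and 5 transversions, so Ti/Tv = 4/5 = 0.800.

0.800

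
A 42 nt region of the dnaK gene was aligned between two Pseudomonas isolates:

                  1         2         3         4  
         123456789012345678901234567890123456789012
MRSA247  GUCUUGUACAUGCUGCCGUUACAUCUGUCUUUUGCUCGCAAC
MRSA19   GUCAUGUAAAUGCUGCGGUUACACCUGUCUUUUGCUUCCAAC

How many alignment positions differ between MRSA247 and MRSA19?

6

The sequences differ at positions 4 (U/A), 9 (C/A), 17 (C/G), 24 (U/C), 37 (C/U), 38 (G/C).
That gives 6 mismatches out of 42 aligned sites, so the Hamming distance is 6.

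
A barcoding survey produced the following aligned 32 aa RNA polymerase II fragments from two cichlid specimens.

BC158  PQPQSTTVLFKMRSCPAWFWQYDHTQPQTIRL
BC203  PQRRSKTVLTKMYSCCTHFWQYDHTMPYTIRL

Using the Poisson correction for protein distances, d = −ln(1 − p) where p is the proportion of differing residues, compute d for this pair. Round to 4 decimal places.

0.3747

Mismatches occur at site 3 (P↔R), site 4 (Q↔R), site 6 (T↔K), site 10 (F↔T), site 13 (R↔Y), site 16 (P↔C), site 17 (A↔T), site 18 (W↔H), site 26 (Q↔M), site 28 (Q↔Y).
p = 10/32 = 0.312500.
d = −ln(1 − 0.312500) = −ln(0.687500) = 0.3747.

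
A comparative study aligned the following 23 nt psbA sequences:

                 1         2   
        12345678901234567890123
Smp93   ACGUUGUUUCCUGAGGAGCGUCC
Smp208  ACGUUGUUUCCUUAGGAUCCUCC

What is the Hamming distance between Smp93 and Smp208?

The sequences differ at positions 13 (G/U), 18 (G/U), 20 (G/C).
That gives 3 mismatches out of 23 aligned sites, so the Hamming distance is 3.

3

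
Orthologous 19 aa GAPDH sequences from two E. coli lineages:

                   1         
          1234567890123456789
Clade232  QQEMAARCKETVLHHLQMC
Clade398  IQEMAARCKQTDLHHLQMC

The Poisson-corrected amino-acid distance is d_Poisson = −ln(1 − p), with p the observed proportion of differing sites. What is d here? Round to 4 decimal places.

0.1719

Differing sites — 1:Q/I; 10:E/Q; 12:V/D.
p = 3/19 = 0.157895.
d = −ln(1 − 0.157895) = −ln(0.842105) = 0.1719.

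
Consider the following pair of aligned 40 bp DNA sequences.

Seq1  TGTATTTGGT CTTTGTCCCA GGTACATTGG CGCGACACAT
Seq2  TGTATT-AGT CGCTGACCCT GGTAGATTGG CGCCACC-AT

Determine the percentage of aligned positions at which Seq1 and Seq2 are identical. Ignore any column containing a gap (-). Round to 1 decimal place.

Excluding the 2 gap columns leaves 38 comparable sites.
Mismatches occur at site 8 (G/A), site 12 (T/G), site 13 (T/C), site 16 (T/A), site 20 (A/T), site 25 (C/G), site 34 (G/C), site 37 (A/C).
30 of the 38 comparable sites match, so the percent identity is 30/38 × 100 = 78.9%.

78.9%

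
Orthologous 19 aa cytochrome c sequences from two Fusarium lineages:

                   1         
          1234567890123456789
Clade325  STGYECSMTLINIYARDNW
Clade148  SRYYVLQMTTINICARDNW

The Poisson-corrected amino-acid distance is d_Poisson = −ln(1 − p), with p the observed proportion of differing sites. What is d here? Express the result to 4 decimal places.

Differing sites — 2:T/R; 3:G/Y; 5:E/V; 6:C/L; 7:S/Q; 10:L/T; 14:Y/C.
p = 7/19 = 0.368421.
d = −ln(1 − 0.368421) = −ln(0.631579) = 0.4595.

0.4595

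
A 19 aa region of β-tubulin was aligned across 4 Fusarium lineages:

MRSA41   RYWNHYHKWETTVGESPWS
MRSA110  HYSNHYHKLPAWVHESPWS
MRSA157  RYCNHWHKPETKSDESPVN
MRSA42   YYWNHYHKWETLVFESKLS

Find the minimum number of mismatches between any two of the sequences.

Pairwise Hamming distances:
  MRSA41 vs MRSA110: 7
  MRSA41 vs MRSA157: 8
  MRSA41 vs MRSA42: 5
  MRSA110 vs MRSA157: 11
  MRSA110 vs MRSA42: 9
  MRSA157 vs MRSA42: 10
The smallest is 5, between MRSA41 and MRSA42.

5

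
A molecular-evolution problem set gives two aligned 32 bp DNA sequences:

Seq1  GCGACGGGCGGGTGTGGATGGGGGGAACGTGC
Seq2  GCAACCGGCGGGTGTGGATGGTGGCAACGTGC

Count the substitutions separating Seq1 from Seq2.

4

Differing sites — 3:G/A; 6:G/C; 22:G/T; 25:G/C.
That gives 4 mismatches out of 32 aligned sites, so the Hamming distance is 4.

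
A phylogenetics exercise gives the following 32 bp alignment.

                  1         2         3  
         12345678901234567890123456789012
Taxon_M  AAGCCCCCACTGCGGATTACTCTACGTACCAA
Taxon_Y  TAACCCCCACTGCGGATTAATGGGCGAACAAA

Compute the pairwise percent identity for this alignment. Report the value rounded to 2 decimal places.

Differing sites — 1:A/T; 3:G/A; 20:C/A; 22:C/G; 23:T/G; 24:A/G; 27:T/A; 30:C/A.
24 of the 32 sites match, so the percent identity is 24/32 × 100 = 75.00%.

75.00%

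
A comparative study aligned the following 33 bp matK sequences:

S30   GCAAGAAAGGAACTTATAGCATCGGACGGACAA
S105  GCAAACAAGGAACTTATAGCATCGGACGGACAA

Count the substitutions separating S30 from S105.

2

Differing sites — 5:G/A; 6:A/C.
That gives 2 mismatches out of 33 aligned sites, so the Hamming distance is 2.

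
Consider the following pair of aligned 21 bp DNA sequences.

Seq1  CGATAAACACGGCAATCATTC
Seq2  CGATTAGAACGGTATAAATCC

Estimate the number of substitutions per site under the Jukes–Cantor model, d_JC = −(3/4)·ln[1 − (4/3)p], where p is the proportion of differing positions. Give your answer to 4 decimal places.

0.5319

The sequences differ at positions 5 (A/T), 7 (A/G), 8 (C/A), 13 (C/T), 15 (A/T), 16 (T/A), 17 (C/A), 20 (T/C).
p = 8/21 = 0.380952.
d = −0.75 · ln(1 − (4/3)·0.380952) = −0.75 · ln(0.492064) = −0.75 · (-0.709146) = 0.5319.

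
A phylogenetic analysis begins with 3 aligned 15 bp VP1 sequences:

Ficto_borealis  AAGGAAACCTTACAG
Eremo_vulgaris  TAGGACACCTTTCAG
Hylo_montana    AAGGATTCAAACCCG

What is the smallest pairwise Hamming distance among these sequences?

Pairwise Hamming distances:
  Ficto_borealis vs Eremo_vulgaris: 3
  Ficto_borealis vs Hylo_montana: 7
  Eremo_vulgaris vs Hylo_montana: 8
The smallest is 3, between Ficto_borealis and Eremo_vulgaris.

3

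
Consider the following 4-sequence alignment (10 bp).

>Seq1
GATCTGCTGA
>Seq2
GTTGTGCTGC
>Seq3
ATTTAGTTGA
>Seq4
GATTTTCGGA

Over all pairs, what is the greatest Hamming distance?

Pairwise Hamming distances:
  Seq1 vs Seq2: 3
  Seq1 vs Seq3: 5
  Seq1 vs Seq4: 3
  Seq2 vs Seq3: 5
  Seq2 vs Seq4: 5
  Seq3 vs Seq4: 6
The largest is 6, between Seq3 and Seq4.

6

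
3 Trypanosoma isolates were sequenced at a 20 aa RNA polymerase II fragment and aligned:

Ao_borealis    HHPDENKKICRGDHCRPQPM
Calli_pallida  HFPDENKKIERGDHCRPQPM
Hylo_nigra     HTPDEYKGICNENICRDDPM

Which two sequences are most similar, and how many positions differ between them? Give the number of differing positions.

Pairwise Hamming distances:
  Ao_borealis vs Calli_pallida: 2
  Ao_borealis vs Hylo_nigra: 9
  Calli_pallida vs Hylo_nigra: 10
The smallest is 2, between Ao_borealis and Calli_pallida.

2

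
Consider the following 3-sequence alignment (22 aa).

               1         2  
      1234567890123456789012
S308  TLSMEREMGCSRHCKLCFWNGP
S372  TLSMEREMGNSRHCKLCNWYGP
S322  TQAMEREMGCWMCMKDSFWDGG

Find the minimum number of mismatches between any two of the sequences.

3

Pairwise Hamming distances:
  S308 vs S372: 3
  S308 vs S322: 10
  S372 vs S322: 12
The smallest is 3, between S308 and S372.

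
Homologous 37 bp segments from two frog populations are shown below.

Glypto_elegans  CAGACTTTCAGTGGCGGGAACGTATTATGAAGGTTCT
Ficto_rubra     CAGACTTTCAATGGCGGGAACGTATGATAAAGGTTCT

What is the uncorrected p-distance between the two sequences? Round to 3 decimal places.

Differing sites — 11:G/A; 26:T/G; 29:G/A.
There are 3 differences over 37 sites, so p = 3/37 = 0.081.

0.081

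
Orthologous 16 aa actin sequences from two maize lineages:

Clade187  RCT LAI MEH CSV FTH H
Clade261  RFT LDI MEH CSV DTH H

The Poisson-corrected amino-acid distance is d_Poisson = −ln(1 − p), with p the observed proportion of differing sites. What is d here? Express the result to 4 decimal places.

0.2076

The sequences differ at positions 2 (C/F), 5 (A/D), 13 (F/D).
p = 3/16 = 0.187500.
d = −ln(1 − 0.187500) = −ln(0.812500) = 0.2076.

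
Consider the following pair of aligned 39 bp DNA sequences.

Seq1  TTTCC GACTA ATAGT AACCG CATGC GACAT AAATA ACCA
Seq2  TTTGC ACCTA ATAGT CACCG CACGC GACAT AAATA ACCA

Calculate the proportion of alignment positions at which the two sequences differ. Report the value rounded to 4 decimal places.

Differing sites — 4:C/G; 6:G/A; 7:A/C; 16:A/C; 23:T/C.
There are 5 differences over 39 sites, so p = 5/39 = 0.1282.

0.1282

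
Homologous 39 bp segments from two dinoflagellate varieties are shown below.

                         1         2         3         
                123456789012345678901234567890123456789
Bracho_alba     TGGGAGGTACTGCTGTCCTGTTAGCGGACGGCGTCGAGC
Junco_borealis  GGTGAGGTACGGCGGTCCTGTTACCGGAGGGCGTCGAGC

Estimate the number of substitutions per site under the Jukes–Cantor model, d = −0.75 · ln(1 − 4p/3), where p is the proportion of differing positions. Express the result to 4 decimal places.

0.1722

The sequences differ at positions 1 (T/G), 3 (G/T), 11 (T/G), 14 (T/G), 24 (G/C), 29 (C/G).
p = 6/39 = 0.153846.
d = −0.75 · ln(1 − (4/3)·0.153846) = −0.75 · ln(0.794872) = −0.75 · (-0.229574) = 0.1722.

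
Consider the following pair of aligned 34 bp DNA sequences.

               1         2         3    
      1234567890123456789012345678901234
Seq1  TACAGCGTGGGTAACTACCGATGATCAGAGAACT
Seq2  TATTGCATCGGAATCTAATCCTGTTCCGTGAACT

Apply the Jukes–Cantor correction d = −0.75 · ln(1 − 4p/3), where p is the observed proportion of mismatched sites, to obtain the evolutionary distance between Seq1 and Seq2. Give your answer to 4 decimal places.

0.5347

Mismatches occur at site 3 (C↔T), site 4 (A↔T), site 7 (G↔A), site 9 (G↔C), site 12 (T↔A), site 14 (A↔T), site 18 (C↔A), site 19 (C↔T), site 20 (G↔C), site 21 (A↔C), site 24 (A↔T), site 27 (A↔C), site 29 (A↔T).
p = 13/34 = 0.382353.
d = −0.75 · ln(1 − (4/3)·0.382353) = −0.75 · ln(0.490196) = −0.75 · (-0.712950) = 0.5347.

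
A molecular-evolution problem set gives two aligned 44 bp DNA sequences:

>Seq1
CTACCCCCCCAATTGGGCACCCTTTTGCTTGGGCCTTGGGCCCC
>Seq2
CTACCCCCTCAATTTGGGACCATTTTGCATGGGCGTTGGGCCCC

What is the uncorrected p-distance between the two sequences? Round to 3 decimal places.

0.136

Mismatches occur at site 9 (C/T), site 15 (G/T), site 18 (C/G), site 22 (C/A), site 29 (T/A), site 35 (C/G).
There are 6 differences over 44 sites, so p = 6/44 = 0.136.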